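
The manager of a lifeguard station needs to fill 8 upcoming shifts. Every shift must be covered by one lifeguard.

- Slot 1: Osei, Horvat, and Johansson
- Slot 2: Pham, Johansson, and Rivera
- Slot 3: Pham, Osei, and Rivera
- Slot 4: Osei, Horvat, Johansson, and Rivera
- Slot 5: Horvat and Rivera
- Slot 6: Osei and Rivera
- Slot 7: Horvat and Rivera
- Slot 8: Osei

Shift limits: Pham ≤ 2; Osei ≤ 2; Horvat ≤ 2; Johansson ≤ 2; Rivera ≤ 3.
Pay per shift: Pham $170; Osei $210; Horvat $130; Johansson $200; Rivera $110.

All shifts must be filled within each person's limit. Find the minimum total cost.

Slot 8 can only be covered by Osei, so that assignment is forced.
Picking the cheapest available lifeguard for each shift independently would cost $1000, but that ignores the shift limits.
An optimal schedule: Slot 1→Horvat, Slot 2→Pham, Slot 3→Pham, Slot 4→Horvat, Slot 5→Rivera, Slot 6→Rivera, Slot 7→Rivera, Slot 8→Osei.
Total: 130 + 170 + 170 + 130 + 110 + 110 + 110 + 210 = $1140.

$1140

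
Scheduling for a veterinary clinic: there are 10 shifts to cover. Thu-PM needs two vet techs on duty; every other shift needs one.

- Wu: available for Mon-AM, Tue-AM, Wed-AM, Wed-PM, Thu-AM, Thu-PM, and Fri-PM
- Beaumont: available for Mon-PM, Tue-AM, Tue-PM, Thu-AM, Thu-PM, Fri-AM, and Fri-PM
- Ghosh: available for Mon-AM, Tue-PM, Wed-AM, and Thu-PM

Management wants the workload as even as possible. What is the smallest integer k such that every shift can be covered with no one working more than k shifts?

With 3 vet techs and 11 worker-slots to fill, someone must work at least ⌈11/3⌉ = 4 shifts, so k ≥ 4.
k = 4 works: Mon-AM→Wu, Mon-PM→Beaumont, Tue-AM→Wu, Tue-PM→Ghosh, Wed-AM→Ghosh, Wed-PM→Wu, Thu-AM→Wu, Thu-PM→Beaumont+Ghosh, Fri-AM→Beaumont, Fri-PM→Beaumont.
Loads: Wu 4, Beaumont 4, Ghosh 3 — all ≤ 4.

4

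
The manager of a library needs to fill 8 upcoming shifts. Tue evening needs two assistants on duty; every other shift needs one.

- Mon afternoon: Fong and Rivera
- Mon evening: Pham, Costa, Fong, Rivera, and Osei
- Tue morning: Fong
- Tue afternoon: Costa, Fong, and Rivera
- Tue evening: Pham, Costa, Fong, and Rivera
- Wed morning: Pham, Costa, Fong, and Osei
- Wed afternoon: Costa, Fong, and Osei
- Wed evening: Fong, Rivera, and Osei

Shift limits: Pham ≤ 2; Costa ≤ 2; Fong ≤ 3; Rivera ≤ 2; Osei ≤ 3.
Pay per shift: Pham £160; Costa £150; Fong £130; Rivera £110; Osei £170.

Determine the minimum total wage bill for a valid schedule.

Tue morning can only be covered by Fong, so that assignment is forced.
Picking the cheapest available assistant for each shift independently would cost £1070, but that ignores the shift limits.
An optimal schedule: Mon afternoon→Fong, Mon evening→Rivera, Tue morning→Fong, Tue afternoon→Costa, Tue evening→Pham+Rivera, Wed morning→Pham, Wed afternoon→Costa, Wed evening→Fong.
Total: 130 + 110 + 130 + 150 + 160 + 110 + 160 + 150 + 130 = £1230.

£1230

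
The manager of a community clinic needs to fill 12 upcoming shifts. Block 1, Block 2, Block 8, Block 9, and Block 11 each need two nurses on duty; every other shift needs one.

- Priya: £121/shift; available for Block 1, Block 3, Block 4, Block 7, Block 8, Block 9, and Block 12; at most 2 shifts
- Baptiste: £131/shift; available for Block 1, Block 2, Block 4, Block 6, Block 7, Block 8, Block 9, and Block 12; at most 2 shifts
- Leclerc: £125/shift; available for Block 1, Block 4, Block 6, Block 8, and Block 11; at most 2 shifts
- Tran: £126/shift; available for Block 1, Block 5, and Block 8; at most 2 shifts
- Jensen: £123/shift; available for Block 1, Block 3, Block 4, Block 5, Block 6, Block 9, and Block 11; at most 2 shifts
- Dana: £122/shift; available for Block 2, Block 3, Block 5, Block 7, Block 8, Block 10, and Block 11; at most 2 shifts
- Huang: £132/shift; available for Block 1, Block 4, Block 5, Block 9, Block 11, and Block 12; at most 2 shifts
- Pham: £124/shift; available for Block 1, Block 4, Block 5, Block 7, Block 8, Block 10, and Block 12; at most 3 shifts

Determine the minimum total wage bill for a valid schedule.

Block 2 can only be covered by Baptiste and Dana, so that assignment is forced.
Picking the cheapest available nurse for each shift independently would cost £2080, but that ignores the shift limits.
An optimal schedule: Block 1→Tran+Pham, Block 2→Baptiste+Dana, Block 3→Priya, Block 4→Pham, Block 5→Tran, Block 6→Baptiste, Block 7→Priya, Block 8→Leclerc+Pham, Block 9→Jensen+Huang, Block 10→Dana, Block 11→Leclerc+Jensen, Block 12→Huang.
Total: 126 + 124 + 131 + 122 + 121 + 124 + 126 + 131 + 121 + 125 + 124 + 123 + 132 + 122 + 125 + 123 + 132 = £2132.

£2132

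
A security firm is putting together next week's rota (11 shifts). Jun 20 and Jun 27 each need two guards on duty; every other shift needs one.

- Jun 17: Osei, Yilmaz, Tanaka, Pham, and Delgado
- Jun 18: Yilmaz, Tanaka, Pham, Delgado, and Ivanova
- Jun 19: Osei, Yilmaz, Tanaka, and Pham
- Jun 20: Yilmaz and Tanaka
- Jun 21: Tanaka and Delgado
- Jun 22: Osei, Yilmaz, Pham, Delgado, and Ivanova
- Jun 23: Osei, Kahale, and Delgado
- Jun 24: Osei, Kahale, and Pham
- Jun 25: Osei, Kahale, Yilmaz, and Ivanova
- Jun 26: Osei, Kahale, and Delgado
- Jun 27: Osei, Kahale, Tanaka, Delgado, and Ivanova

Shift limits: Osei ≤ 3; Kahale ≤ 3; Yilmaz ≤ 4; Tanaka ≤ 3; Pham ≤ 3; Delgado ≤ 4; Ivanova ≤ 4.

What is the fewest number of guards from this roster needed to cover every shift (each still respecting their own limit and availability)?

4

13 slots to fill and no one can take more than 4, so at least ⌈13/4⌉ = 4 guards are needed.
Osei, Kahale, Yilmaz, and Tanaka alone can cover everything: Jun 17→Yilmaz, Jun 18→Yilmaz, Jun 19→Yilmaz, Jun 20→Yilmaz+Tanaka, Jun 21→Tanaka, Jun 22→Osei, Jun 23→Osei, Jun 24→Osei, Jun 25→Kahale, Jun 26→Kahale, Jun 27→Kahale+Tanaka.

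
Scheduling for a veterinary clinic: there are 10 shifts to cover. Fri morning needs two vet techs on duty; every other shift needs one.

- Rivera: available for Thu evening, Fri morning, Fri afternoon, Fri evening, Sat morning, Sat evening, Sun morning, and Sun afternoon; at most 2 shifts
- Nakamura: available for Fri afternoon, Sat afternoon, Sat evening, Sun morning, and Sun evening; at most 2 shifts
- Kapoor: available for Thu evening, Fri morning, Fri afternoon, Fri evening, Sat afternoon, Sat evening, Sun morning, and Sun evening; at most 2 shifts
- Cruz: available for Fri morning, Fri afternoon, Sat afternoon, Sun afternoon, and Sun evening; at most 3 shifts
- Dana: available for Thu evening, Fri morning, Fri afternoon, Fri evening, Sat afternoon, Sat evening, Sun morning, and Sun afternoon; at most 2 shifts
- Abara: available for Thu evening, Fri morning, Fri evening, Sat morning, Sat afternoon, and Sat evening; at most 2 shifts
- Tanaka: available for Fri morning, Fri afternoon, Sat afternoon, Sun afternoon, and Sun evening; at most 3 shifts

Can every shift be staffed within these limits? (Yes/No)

One valid schedule: Thu evening→Rivera, Fri morning→Dana+Abara, Fri afternoon→Cruz, Fri evening→Kapoor, Sat morning→Rivera, Sat afternoon→Cruz, Sat evening→Kapoor, Sun morning→Nakamura, Sun afternoon→Cruz, Sun evening→Nakamura.
Loads: Rivera 2/2, Nakamura 2/2, Kapoor 2/2, Cruz 3/3, Dana 1/2, Abara 1/2, Tanaka 0/3 — all within limits.

Yes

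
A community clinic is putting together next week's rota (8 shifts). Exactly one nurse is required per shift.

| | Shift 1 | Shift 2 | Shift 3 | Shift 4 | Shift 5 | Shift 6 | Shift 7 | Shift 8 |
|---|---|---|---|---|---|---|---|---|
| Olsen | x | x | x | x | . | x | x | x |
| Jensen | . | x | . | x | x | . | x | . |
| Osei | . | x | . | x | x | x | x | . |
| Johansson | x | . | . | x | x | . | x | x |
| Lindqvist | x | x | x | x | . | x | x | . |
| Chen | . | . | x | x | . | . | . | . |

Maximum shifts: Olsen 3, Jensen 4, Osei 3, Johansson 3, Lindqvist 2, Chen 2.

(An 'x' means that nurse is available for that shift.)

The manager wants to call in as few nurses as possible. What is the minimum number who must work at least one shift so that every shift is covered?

8 slots to fill and no one can take more than 4, so at least ⌈8/4⌉ = 2 nurses are needed.
Any 2 nurses together have capacity at most 4+3 = 7 < 8 slots, so 2 can never suffice.
Olsen, Jensen, and Osei alone can cover everything: Shift 1→Olsen, Shift 2→Jensen, Shift 3→Olsen, Shift 4→Jensen, Shift 5→Jensen, Shift 6→Osei, Shift 7→Jensen, Shift 8→Olsen.

3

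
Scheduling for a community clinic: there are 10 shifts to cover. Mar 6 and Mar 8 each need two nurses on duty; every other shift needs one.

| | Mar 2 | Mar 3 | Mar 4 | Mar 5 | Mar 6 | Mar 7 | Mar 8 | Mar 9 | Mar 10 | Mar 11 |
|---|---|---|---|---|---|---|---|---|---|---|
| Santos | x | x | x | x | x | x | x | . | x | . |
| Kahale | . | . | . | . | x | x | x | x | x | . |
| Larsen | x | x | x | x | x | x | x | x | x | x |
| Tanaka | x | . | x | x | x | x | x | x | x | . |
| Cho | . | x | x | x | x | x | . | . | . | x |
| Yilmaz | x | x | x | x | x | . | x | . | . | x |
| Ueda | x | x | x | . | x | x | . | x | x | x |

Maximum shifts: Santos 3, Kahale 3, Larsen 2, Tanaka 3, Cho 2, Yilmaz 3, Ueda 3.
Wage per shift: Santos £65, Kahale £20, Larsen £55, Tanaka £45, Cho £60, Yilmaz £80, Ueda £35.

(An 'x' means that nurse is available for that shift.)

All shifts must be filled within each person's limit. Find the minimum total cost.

£470

Picking the cheapest available nurse for each shift independently would cost £365, but that ignores the shift limits.
An optimal schedule: Mar 2→Ueda, Mar 3→Ueda, Mar 4→Tanaka, Mar 5→Tanaka, Mar 6→Larsen+Cho, Mar 7→Kahale, Mar 8→Tanaka+Larsen, Mar 9→Kahale, Mar 10→Kahale, Mar 11→Ueda.
Total: 35 + 35 + 45 + 45 + 55 + 60 + 20 + 45 + 55 + 20 + 20 + 35 = £470.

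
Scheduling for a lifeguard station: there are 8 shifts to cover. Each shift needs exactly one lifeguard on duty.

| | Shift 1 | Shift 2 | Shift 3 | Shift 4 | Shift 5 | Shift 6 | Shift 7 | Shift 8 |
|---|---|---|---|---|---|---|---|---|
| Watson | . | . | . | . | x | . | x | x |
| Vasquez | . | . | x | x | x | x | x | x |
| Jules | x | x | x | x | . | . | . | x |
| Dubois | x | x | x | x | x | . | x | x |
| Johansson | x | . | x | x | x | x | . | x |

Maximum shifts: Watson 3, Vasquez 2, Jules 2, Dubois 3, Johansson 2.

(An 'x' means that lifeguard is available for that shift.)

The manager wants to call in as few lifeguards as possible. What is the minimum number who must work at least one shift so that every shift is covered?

8 slots to fill and no one can take more than 3, so at least ⌈8/3⌉ = 3 lifeguards are needed.
Watson, Vasquez, and Dubois alone can cover everything: Shift 1→Dubois, Shift 2→Dubois, Shift 3→Vasquez, Shift 4→Dubois, Shift 5→Watson, Shift 6→Vasquez, Shift 7→Watson, Shift 8→Watson.

3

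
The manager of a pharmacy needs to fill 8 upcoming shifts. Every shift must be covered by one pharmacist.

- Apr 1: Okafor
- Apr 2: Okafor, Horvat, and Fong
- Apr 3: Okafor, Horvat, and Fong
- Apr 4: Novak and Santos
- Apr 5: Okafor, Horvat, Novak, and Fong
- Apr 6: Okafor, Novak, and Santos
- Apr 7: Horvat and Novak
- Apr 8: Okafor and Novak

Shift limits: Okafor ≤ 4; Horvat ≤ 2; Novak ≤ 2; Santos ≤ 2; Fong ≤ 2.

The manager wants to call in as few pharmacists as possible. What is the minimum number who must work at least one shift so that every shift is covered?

8 slots to fill and no one can take more than 4, so at least ⌈8/4⌉ = 2 pharmacists are needed.
Any 2 pharmacists together have capacity at most 4+2 = 6 < 8 slots, so 2 can never suffice.
Okafor, Horvat, and Novak alone can cover everything: Apr 1→Okafor, Apr 2→Okafor, Apr 3→Okafor, Apr 4→Novak, Apr 5→Horvat, Apr 6→Okafor, Apr 7→Horvat, Apr 8→Novak.

3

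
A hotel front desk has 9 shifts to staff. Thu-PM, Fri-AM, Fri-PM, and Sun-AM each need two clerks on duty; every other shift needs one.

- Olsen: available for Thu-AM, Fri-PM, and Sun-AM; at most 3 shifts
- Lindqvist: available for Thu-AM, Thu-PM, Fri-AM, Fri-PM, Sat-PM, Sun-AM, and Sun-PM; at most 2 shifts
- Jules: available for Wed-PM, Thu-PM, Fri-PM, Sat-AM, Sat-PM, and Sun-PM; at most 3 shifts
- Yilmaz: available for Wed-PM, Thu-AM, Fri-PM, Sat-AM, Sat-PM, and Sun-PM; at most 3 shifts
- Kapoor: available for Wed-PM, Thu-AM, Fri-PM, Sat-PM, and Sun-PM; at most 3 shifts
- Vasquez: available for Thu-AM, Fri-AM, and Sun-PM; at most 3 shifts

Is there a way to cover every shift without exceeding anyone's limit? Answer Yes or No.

No

Total capacity is 17 and 13 slots are needed, so capacity alone doesn't rule it out.
Shifts {Thu-PM, Fri-AM, Sun-AM} need 6 worker-slots in total, but the clerks available for any of those shifts (Olsen, Lindqvist, Jules, and Vasquez) can supply at most 5 among them. So no valid schedule exists.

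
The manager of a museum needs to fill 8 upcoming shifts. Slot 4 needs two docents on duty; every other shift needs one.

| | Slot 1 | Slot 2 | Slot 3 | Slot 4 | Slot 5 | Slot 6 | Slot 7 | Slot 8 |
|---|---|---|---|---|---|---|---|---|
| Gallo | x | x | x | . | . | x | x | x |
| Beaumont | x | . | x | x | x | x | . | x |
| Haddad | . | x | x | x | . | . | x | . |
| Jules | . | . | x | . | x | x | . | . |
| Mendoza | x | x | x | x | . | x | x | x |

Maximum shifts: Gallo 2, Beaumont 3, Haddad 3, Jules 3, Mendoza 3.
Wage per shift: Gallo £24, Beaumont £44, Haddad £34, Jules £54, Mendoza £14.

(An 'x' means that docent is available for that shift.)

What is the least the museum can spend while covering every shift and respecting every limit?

£236

Picking the cheapest available docent for each shift independently would cost £176, but that ignores the shift limits.
An optimal schedule: Slot 1→Mendoza, Slot 2→Mendoza, Slot 3→Haddad, Slot 4→Mendoza+Haddad, Slot 5→Beaumont, Slot 6→Gallo, Slot 7→Haddad, Slot 8→Gallo.
Total: 14 + 14 + 34 + 14 + 34 + 44 + 24 + 34 + 24 = £236.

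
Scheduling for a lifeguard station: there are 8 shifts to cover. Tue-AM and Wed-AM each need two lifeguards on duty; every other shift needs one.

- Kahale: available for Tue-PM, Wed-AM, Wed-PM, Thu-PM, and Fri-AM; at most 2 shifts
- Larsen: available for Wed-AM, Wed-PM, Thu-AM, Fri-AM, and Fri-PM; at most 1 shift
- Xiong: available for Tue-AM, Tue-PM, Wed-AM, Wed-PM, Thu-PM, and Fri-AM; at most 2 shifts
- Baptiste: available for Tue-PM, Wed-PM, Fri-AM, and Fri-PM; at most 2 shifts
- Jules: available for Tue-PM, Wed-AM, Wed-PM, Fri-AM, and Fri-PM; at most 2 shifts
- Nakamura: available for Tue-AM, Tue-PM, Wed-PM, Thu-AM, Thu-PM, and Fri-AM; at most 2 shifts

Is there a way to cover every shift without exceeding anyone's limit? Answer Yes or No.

Yes

Tue-AM can only be covered by Xiong and Nakamura, so that assignment is forced.
One valid schedule: Tue-AM→Xiong+Nakamura, Tue-PM→Kahale, Wed-AM→Xiong+Jules, Wed-PM→Baptiste, Thu-AM→Larsen, Thu-PM→Kahale, Fri-AM→Jules, Fri-PM→Baptiste.
Loads: Kahale 2/2, Larsen 1/1, Xiong 2/2, Baptiste 2/2, Jules 2/2, Nakamura 1/2 — all within limits.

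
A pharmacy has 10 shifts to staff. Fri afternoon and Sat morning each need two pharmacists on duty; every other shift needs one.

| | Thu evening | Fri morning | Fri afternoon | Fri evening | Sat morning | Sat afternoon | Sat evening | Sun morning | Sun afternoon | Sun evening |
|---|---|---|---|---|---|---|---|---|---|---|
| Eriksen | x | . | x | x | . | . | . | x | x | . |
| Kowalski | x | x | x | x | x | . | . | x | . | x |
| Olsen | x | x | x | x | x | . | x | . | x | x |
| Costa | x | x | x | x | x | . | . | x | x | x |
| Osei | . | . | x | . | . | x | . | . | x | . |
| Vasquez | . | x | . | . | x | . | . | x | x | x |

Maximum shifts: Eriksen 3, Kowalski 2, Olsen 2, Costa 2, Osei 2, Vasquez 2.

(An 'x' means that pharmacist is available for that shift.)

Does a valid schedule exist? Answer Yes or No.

Yes

Sat afternoon can only be covered by Osei, so that assignment is forced.
Sat evening can only be covered by Olsen, so that assignment is forced.
One valid schedule: Thu evening→Eriksen, Fri morning→Kowalski, Fri afternoon→Costa+Osei, Fri evening→Eriksen, Sat morning→Costa+Vasquez, Sat afternoon→Osei, Sat evening→Olsen, Sun morning→Eriksen, Sun afternoon→Olsen, Sun evening→Kowalski.
Loads: Eriksen 3/3, Kowalski 2/2, Olsen 2/2, Costa 2/2, Osei 2/2, Vasquez 1/2 — all within limits.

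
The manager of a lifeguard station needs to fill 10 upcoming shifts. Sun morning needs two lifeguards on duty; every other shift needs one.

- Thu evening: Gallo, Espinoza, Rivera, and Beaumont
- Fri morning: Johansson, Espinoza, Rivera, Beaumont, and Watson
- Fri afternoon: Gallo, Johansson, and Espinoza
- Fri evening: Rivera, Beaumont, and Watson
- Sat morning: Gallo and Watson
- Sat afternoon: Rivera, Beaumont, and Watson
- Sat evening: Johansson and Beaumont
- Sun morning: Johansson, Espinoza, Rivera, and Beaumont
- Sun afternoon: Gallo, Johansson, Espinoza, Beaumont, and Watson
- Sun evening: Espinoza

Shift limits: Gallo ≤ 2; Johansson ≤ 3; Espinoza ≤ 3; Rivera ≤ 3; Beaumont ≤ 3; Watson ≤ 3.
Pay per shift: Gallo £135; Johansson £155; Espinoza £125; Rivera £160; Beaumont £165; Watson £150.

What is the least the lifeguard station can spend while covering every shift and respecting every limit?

£1560

Sun evening can only be covered by Espinoza, so that assignment is forced.
Picking the cheapest available lifeguard for each shift independently would cost £1495, but that ignores the shift limits.
An optimal schedule: Thu evening→Gallo, Fri morning→Watson, Fri afternoon→Espinoza, Fri evening→Watson, Sat morning→Gallo, Sat afternoon→Watson, Sat evening→Johansson, Sun morning→Espinoza+Johansson, Sun afternoon→Johansson, Sun evening→Espinoza.
Total: 135 + 150 + 125 + 150 + 135 + 150 + 155 + 125 + 155 + 155 + 125 = £1560.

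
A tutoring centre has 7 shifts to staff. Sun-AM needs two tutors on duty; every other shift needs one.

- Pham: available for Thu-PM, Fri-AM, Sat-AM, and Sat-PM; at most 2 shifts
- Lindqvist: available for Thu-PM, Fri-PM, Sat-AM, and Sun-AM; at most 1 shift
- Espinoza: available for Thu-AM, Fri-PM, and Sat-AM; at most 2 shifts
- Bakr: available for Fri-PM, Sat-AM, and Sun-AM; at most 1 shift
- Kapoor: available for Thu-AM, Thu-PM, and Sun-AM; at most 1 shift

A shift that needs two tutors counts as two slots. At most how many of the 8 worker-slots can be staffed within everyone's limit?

Total capacity across all tutors is 2+1+2+1+1 = 7, and 8 slots are needed, so at most 7 can be filled.
An assignment achieving 7: Thu-AM→Espinoza, Thu-PM→Lindqvist, Fri-AM→Pham, Fri-PM→Espinoza, Sat-PM→Pham, Sun-AM→Bakr+Kapoor.
Loads: Pham 2/2, Lindqvist 1/1, Espinoza 2/2, Bakr 1/1, Kapoor 1/1.

7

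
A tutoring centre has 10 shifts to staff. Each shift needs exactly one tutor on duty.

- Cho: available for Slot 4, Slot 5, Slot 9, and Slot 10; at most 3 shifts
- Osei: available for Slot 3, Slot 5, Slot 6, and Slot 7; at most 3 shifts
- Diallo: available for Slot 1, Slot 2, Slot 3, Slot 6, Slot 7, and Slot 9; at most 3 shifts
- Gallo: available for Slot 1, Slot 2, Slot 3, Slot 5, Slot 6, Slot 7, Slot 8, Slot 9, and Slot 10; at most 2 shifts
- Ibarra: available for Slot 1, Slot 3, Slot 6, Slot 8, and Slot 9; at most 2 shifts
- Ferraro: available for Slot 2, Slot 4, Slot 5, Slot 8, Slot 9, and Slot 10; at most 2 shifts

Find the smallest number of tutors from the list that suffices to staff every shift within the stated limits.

4

10 slots to fill and no one can take more than 3, so at least ⌈10/3⌉ = 4 tutors are needed.
Cho, Osei, Diallo, and Gallo alone can cover everything: Slot 1→Diallo, Slot 2→Diallo, Slot 3→Osei, Slot 4→Cho, Slot 5→Cho, Slot 6→Osei, Slot 7→Osei, Slot 8→Gallo, Slot 9→Diallo, Slot 10→Cho.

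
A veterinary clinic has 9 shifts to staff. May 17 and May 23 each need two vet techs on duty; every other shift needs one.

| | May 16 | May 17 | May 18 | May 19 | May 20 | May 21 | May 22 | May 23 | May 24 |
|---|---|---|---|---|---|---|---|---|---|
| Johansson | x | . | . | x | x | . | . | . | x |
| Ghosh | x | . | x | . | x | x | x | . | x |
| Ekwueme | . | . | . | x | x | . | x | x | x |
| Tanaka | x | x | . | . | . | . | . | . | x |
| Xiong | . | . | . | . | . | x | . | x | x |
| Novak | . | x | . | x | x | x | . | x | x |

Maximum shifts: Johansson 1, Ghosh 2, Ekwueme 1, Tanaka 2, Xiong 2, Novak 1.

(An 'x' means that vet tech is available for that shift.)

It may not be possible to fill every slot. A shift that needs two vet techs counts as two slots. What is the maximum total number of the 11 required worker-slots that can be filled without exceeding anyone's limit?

Total capacity across all vet techs is 1+2+1+2+2+1 = 9, and 11 slots are needed, so at most 9 can be filled.
An assignment achieving 9: May 16→Johansson, May 17→Tanaka+Novak, May 18→Ghosh, May 19→Ekwueme, May 21→Xiong, May 22→Ghosh, May 23→Xiong, May 24→Tanaka.
Loads: Johansson 1/1, Ghosh 2/2, Ekwueme 1/1, Tanaka 2/2, Xiong 2/2, Novak 1/1.

9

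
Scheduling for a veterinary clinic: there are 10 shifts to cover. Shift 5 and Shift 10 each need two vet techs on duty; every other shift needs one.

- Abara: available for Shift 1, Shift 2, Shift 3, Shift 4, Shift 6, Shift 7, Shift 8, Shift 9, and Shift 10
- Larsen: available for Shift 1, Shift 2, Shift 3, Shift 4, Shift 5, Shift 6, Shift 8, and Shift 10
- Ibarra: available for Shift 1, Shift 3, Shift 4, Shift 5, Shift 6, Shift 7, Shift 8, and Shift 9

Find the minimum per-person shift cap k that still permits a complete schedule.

With 3 vet techs and 12 worker-slots to fill, someone must work at least ⌈12/3⌉ = 4 shifts, so k ≥ 4.
k = 4 works: Shift 1→Larsen, Shift 2→Abara, Shift 3→Larsen, Shift 4→Ibarra, Shift 5→Larsen+Ibarra, Shift 6→Ibarra, Shift 7→Abara, Shift 8→Ibarra, Shift 9→Abara, Shift 10→Abara+Larsen.
Loads: Abara 4, Larsen 4, Ibarra 4 — all ≤ 4.

4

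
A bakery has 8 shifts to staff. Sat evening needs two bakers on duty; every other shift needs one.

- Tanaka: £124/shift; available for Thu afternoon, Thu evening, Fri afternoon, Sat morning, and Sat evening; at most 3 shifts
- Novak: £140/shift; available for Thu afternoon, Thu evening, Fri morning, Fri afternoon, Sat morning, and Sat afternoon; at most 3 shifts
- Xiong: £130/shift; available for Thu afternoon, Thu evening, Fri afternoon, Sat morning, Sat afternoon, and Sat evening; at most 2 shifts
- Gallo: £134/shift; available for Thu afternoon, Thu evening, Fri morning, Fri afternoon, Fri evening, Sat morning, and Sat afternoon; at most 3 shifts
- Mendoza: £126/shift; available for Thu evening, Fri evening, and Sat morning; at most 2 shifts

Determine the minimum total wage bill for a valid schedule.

Sat evening can only be covered by Tanaka and Xiong, so that assignment is forced.
Picking the cheapest available baker for each shift independently would cost £1140, but that ignores the shift limits.
An optimal schedule: Thu afternoon→Tanaka, Thu evening→Mendoza, Fri morning→Gallo, Fri afternoon→Tanaka, Fri evening→Mendoza, Sat morning→Gallo, Sat afternoon→Xiong, Sat evening→Tanaka+Xiong.
Total: 124 + 126 + 134 + 124 + 126 + 134 + 130 + 124 + 130 = £1152.

£1152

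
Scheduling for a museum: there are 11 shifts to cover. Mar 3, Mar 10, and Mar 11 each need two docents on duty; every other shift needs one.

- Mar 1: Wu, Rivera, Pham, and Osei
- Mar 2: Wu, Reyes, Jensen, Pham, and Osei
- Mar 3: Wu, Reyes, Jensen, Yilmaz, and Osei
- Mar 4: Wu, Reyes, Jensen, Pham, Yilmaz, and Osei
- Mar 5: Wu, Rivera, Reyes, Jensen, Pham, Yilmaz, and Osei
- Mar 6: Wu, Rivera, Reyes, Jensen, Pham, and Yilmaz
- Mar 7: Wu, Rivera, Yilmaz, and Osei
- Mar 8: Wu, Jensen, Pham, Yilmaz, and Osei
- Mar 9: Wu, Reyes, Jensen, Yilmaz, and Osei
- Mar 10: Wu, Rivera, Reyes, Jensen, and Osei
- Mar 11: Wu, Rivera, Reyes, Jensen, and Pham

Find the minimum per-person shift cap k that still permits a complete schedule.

With 7 docents and 14 worker-slots to fill, someone must work at least ⌈14/7⌉ = 2 shifts, so k ≥ 2.
k = 2 works: Mar 1→Wu, Mar 2→Reyes, Mar 3→Yilmaz+Osei, Mar 4→Jensen, Mar 5→Yilmaz, Mar 6→Pham, Mar 7→Wu, Mar 8→Jensen, Mar 9→Reyes, Mar 10→Rivera+Osei, Mar 11→Rivera+Pham.
Loads: Wu 2, Rivera 2, Reyes 2, Jensen 2, Pham 2, Yilmaz 2, Osei 2 — all ≤ 2.

2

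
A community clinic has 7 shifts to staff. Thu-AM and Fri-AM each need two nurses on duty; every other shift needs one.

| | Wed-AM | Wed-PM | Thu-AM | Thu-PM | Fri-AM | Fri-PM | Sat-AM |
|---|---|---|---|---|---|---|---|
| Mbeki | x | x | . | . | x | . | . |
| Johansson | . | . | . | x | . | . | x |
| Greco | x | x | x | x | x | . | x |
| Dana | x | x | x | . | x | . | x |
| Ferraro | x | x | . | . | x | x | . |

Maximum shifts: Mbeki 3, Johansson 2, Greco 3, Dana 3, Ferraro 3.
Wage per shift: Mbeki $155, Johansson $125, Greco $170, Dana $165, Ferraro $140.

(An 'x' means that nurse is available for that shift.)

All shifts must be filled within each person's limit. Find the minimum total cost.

Thu-AM can only be covered by Greco and Dana, so that assignment is forced.
Fri-PM can only be covered by Ferraro, so that assignment is forced.
Picking the cheapest available nurse for each shift independently would cost $1300, but that ignores the shift limits.
An optimal schedule: Wed-AM→Ferraro, Wed-PM→Mbeki, Thu-AM→Dana+Greco, Thu-PM→Johansson, Fri-AM→Ferraro+Mbeki, Fri-PM→Ferraro, Sat-AM→Johansson.
Total: 140 + 155 + 165 + 170 + 125 + 140 + 155 + 140 + 125 = $1315.

$1315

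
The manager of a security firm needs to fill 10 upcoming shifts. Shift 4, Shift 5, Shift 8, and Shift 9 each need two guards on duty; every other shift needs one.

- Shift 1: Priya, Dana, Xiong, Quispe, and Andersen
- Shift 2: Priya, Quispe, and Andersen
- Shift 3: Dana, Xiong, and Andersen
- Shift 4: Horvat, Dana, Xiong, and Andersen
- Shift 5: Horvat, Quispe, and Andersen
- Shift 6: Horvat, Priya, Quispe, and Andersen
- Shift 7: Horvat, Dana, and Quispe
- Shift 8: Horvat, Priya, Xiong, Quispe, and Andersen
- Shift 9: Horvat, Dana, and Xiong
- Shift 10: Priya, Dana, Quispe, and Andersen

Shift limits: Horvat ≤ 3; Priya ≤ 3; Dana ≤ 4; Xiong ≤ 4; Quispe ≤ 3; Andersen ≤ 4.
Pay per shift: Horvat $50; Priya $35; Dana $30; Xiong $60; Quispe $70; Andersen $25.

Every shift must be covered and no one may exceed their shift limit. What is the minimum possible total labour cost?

$475

Picking the cheapest available guard for each shift independently would cost $425, but that ignores the shift limits.
An optimal schedule: Shift 1→Priya, Shift 2→Andersen, Shift 3→Andersen, Shift 4→Andersen+Dana, Shift 5→Andersen+Horvat, Shift 6→Priya, Shift 7→Dana, Shift 8→Priya+Horvat, Shift 9→Dana+Horvat, Shift 10→Dana.
Total: 35 + 25 + 25 + 25 + 30 + 25 + 50 + 35 + 30 + 35 + 50 + 30 + 50 + 30 = $475.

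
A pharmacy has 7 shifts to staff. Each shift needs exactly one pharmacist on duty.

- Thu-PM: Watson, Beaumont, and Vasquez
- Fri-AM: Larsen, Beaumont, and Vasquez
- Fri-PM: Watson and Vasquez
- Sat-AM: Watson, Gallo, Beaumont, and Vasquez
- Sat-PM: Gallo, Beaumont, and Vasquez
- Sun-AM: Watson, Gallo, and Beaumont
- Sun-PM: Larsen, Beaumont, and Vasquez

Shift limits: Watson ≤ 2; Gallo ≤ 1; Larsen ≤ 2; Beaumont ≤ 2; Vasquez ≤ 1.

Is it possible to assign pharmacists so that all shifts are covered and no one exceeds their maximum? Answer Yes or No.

Yes

One valid schedule: Thu-PM→Watson, Fri-AM→Larsen, Fri-PM→Watson, Sat-AM→Beaumont, Sat-PM→Gallo, Sun-AM→Beaumont, Sun-PM→Larsen.
Loads: Watson 2/2, Gallo 1/1, Larsen 2/2, Beaumont 2/2, Vasquez 0/1 — all within limits.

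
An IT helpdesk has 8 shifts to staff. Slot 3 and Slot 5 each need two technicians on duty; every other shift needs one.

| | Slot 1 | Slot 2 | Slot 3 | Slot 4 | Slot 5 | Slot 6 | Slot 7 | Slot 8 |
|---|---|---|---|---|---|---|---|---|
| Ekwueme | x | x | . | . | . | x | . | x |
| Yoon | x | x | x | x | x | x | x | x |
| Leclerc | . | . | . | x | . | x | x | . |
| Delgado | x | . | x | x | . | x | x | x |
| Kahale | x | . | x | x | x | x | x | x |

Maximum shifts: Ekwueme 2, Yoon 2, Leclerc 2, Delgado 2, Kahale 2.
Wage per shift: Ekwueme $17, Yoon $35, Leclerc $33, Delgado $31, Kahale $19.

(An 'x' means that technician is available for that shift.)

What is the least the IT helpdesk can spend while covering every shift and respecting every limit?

Slot 5 can only be covered by Yoon and Kahale, so that assignment is forced.
Picking the cheapest available technician for each shift independently would cost $210, but that ignores the shift limits.
An optimal schedule: Slot 1→Ekwueme, Slot 2→Ekwueme, Slot 3→Yoon+Delgado, Slot 4→Leclerc, Slot 5→Yoon+Kahale, Slot 6→Kahale, Slot 7→Leclerc, Slot 8→Delgado.
Total: 17 + 17 + 35 + 31 + 33 + 35 + 19 + 19 + 33 + 31 = $270.

$270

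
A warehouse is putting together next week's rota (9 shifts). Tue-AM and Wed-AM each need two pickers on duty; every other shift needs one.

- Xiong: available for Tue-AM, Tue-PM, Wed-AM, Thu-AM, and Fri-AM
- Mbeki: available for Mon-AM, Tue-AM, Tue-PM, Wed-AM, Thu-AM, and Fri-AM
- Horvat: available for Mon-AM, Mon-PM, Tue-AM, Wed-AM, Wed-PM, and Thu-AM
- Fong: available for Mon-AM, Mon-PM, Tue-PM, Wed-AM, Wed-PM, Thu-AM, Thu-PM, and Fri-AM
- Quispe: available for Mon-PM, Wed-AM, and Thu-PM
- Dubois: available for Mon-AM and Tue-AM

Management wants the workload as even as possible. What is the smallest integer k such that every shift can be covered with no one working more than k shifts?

With 6 pickers and 11 worker-slots to fill, someone must work at least ⌈11/6⌉ = 2 shifts, so k ≥ 2.
k = 2 works: Mon-AM→Dubois, Mon-PM→Horvat, Tue-AM→Mbeki+Dubois, Tue-PM→Xiong, Wed-AM→Fong+Quispe, Wed-PM→Horvat, Thu-AM→Mbeki, Thu-PM→Fong, Fri-AM→Xiong.
Loads: Xiong 2, Mbeki 2, Horvat 2, Fong 2, Quispe 1, Dubois 2 — all ≤ 2.

2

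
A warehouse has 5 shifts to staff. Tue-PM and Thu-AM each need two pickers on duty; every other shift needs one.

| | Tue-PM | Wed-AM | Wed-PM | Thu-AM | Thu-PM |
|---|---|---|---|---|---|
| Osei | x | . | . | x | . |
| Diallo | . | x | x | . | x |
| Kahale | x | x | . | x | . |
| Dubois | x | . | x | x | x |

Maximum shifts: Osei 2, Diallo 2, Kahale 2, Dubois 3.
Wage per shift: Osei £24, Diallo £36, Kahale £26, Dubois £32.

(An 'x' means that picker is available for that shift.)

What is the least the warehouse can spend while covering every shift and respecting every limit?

Picking the cheapest available picker for each shift independently would cost £190, but that ignores the shift limits.
An optimal schedule: Tue-PM→Osei+Kahale, Wed-AM→Kahale, Wed-PM→Dubois, Thu-AM→Osei+Dubois, Thu-PM→Dubois.
Total: 24 + 26 + 26 + 32 + 24 + 32 + 32 = £196.

£196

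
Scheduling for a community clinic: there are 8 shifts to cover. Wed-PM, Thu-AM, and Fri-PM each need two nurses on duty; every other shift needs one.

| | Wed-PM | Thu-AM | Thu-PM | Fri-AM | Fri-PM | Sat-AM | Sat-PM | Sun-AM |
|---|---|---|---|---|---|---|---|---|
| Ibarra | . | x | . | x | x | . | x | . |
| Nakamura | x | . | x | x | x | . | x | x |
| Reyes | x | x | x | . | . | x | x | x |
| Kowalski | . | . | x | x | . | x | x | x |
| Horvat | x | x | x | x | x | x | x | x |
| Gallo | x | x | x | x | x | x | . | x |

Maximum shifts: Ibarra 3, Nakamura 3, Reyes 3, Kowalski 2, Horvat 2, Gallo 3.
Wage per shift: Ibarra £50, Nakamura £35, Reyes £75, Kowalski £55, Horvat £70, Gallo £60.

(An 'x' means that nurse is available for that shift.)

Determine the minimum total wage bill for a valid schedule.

Picking the cheapest available nurse for each shift independently would cost £485, but that ignores the shift limits.
An optimal schedule: Wed-PM→Nakamura+Gallo, Thu-AM→Ibarra+Gallo, Thu-PM→Nakamura, Fri-AM→Nakamura, Fri-PM→Ibarra+Gallo, Sat-AM→Kowalski, Sat-PM→Ibarra, Sun-AM→Kowalski.
Total: 35 + 60 + 50 + 60 + 35 + 35 + 50 + 60 + 55 + 50 + 55 = £545.

£545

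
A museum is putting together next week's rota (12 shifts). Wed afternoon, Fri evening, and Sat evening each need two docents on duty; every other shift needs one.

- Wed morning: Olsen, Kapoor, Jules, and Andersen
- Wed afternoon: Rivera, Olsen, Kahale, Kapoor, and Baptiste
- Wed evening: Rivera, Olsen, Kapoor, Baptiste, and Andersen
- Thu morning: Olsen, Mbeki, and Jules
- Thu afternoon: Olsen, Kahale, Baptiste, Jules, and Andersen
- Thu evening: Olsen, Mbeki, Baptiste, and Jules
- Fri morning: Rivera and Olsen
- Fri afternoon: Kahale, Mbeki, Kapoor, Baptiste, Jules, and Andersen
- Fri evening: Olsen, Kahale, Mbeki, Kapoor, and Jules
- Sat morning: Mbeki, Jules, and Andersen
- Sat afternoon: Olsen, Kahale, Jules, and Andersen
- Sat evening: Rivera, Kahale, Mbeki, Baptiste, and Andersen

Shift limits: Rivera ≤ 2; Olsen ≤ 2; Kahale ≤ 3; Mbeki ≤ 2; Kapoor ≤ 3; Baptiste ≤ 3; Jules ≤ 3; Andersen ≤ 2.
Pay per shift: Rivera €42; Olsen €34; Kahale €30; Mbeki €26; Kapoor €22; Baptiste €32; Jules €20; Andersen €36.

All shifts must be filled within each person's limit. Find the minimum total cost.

Picking the cheapest available docent for each shift independently would cost €346, but that ignores the shift limits.
An optimal schedule: Wed morning→Jules, Wed afternoon→Kapoor+Baptiste, Wed evening→Kapoor, Thu morning→Jules, Thu afternoon→Kahale, Thu evening→Mbeki, Fri morning→Olsen, Fri afternoon→Baptiste, Fri evening→Kapoor+Mbeki, Sat morning→Jules, Sat afternoon→Kahale, Sat evening→Kahale+Baptiste.
Total: 20 + 22 + 32 + 22 + 20 + 30 + 26 + 34 + 32 + 22 + 26 + 20 + 30 + 30 + 32 = €398.

€398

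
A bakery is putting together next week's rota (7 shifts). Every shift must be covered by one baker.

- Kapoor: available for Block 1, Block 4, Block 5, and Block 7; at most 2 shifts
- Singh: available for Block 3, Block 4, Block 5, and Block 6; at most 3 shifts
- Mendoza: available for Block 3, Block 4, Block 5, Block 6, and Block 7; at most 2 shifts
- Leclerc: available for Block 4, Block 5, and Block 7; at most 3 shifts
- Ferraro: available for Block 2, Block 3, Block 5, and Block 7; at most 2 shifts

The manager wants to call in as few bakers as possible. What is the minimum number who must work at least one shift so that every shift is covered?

7 slots to fill and no one can take more than 3, so at least ⌈7/3⌉ = 3 bakers are needed.
Kapoor, Singh, and Ferraro alone can cover everything: Block 1→Kapoor, Block 2→Ferraro, Block 3→Singh, Block 4→Kapoor, Block 5→Singh, Block 6→Singh, Block 7→Ferraro.

3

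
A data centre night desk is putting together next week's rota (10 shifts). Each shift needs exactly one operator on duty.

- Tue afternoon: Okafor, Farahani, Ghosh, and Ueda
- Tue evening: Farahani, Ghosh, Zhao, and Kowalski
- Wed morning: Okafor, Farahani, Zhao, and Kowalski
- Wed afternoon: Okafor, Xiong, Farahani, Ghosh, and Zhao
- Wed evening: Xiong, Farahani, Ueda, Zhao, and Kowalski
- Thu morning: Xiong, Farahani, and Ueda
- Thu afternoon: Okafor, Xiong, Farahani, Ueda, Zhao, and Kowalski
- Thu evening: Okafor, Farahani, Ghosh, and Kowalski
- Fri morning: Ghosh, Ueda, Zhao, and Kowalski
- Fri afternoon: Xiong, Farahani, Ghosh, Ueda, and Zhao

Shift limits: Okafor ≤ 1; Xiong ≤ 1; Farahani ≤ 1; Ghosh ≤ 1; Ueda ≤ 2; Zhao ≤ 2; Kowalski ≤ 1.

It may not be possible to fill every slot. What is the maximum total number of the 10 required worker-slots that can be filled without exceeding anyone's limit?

9

Total capacity across all operators is 1+1+1+1+2+2+1 = 9, and 10 slots are needed, so at most 9 can be filled.
An assignment achieving 9: Tue afternoon→Okafor, Tue evening→Farahani, Wed morning→Zhao, Wed afternoon→Zhao, Wed evening→Ueda, Thu morning→Xiong, Thu afternoon→Kowalski, Thu evening→Ghosh, Fri morning→Ueda.
Loads: Okafor 1/1, Xiong 1/1, Farahani 1/1, Ghosh 1/1, Ueda 2/2, Zhao 2/2, Kowalski 1/1.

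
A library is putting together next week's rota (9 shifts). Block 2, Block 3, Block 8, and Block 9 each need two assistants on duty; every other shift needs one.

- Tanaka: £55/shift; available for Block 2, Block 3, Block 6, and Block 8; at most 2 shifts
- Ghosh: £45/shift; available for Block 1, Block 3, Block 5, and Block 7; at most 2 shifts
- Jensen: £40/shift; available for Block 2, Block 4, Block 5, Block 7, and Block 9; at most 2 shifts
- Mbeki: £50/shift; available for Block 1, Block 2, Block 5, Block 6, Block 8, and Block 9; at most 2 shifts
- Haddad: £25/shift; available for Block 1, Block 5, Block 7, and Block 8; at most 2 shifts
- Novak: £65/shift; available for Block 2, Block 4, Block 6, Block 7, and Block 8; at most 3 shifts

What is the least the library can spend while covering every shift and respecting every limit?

£625

Block 3 can only be covered by Tanaka and Ghosh, so that assignment is forced.
Block 9 can only be covered by Jensen and Mbeki, so that assignment is forced.
Picking the cheapest available assistant for each shift independently would cost £520, but that ignores the shift limits.
An optimal schedule: Block 1→Ghosh, Block 2→Mbeki+Novak, Block 3→Tanaka+Ghosh, Block 4→Jensen, Block 5→Haddad, Block 6→Tanaka, Block 7→Novak, Block 8→Haddad+Novak, Block 9→Jensen+Mbeki.
Total: 45 + 50 + 65 + 55 + 45 + 40 + 25 + 55 + 65 + 25 + 65 + 40 + 50 = £625.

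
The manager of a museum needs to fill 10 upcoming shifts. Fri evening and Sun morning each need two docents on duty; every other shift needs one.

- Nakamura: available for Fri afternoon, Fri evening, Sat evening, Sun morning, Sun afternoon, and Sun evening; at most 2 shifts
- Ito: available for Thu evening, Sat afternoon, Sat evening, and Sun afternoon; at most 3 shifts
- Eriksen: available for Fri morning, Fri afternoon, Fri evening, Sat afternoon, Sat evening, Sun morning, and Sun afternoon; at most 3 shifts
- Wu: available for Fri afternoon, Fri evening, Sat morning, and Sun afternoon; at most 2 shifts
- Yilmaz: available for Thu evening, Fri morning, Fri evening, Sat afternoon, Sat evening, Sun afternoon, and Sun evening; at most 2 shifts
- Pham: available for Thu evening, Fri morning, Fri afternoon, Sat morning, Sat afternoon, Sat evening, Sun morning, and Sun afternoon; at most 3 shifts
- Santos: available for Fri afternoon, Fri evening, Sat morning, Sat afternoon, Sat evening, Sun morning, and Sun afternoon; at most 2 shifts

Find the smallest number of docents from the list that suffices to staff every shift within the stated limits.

5

12 slots to fill and no one can take more than 3, so at least ⌈12/3⌉ = 4 docents are needed.
Any 4 docents together have capacity at most 3+3+3+2 = 11 < 12 slots, so 4 can never suffice.
Nakamura, Ito, Eriksen, Wu, and Yilmaz alone can cover everything: Thu evening→Ito, Fri morning→Eriksen, Fri afternoon→Eriksen, Fri evening→Wu+Yilmaz, Sat morning→Wu, Sat afternoon→Ito, Sat evening→Ito, Sun morning→Nakamura+Eriksen, Sun afternoon→Yilmaz, Sun evening→Nakamura.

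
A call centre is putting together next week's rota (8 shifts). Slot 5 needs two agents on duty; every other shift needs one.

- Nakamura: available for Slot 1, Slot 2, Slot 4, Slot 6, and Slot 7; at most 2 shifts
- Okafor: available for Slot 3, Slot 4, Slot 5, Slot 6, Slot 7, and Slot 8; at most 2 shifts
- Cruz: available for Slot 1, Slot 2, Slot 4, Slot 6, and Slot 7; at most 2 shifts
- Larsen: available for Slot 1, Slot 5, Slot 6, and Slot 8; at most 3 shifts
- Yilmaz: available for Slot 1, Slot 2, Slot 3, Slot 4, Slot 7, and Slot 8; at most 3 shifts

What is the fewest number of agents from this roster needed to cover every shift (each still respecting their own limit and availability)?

4

9 slots to fill and no one can take more than 3, so at least ⌈9/3⌉ = 3 agents are needed.
Any 3 agents together have capacity at most 3+3+2 = 8 < 9 slots, so 3 can never suffice.
Nakamura, Okafor, Cruz, and Larsen alone can cover everything: Slot 1→Nakamura, Slot 2→Nakamura, Slot 3→Okafor, Slot 4→Cruz, Slot 5→Okafor+Larsen, Slot 6→Larsen, Slot 7→Cruz, Slot 8→Larsen.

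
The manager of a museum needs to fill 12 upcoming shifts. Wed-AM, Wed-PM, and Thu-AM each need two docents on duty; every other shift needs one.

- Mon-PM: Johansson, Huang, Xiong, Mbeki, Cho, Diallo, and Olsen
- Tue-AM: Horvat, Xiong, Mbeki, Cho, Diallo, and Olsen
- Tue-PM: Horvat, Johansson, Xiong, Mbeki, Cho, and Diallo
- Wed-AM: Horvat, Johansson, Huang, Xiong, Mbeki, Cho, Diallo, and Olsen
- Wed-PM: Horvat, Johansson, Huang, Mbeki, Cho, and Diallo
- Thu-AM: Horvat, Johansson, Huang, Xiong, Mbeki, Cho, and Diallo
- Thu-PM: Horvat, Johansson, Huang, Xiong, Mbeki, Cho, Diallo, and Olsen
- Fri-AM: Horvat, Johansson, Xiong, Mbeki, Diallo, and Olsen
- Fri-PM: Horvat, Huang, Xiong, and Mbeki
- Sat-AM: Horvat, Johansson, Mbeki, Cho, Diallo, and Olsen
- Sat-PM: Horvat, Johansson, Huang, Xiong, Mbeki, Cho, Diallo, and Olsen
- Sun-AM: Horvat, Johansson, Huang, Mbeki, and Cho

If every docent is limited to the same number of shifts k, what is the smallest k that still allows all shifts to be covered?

With 8 docents and 15 worker-slots to fill, someone must work at least ⌈15/8⌉ = 2 shifts, so k ≥ 2.
k = 2 works: Mon-PM→Huang, Tue-AM→Xiong, Tue-PM→Johansson, Wed-AM→Diallo+Olsen, Wed-PM→Mbeki+Cho, Thu-AM→Cho+Diallo, Thu-PM→Huang, Fri-AM→Johansson, Fri-PM→Horvat, Sat-AM→Mbeki, Sat-PM→Xiong, Sun-AM→Horvat.
Loads: Horvat 2, Johansson 2, Huang 2, Xiong 2, Mbeki 2, Cho 2, Diallo 2, Olsen 1 — all ≤ 2.

2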